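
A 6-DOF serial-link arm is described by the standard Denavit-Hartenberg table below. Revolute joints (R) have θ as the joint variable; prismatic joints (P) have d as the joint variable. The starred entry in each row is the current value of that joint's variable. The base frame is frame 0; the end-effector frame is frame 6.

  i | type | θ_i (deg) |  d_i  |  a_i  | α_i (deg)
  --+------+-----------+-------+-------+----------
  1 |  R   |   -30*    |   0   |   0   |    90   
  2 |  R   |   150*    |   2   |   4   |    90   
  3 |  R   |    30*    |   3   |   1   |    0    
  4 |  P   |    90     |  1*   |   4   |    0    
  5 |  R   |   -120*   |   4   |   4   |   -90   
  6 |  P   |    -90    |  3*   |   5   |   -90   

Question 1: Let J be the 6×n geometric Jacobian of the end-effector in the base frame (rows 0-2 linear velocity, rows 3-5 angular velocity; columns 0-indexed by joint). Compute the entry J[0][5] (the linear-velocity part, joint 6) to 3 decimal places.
prismatic axis z_5 = (-0.5000,-0.8660,0.0000)
J_v[:, 5] = z_5; J_ω[:, 5] = (0,0,0)
entry J[0][5] = -0.5000

-0.500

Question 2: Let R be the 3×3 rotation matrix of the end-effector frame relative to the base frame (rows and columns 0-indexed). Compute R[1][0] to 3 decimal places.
-0.250

End-effector x-axis (col 0 of R) = (0.4330,-0.2500,0.8660)
R[1][0] = -0.2500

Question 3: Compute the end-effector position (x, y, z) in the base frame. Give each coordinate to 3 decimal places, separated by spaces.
-4.002 -8.040 14.691

after link 1: o_1 = (0.0000, 0.0000, 0.0000)
after link 2: o_2 = (-4.0000, -0.0000, 2.0000)
after link 3: o_3 = (-3.6005, -0.8080, 5.0311)
after link 4: o_4 = (-3.3995, -4.9240, 4.8971)
after link 5: o_5 = (-4.6675, -4.1920, 10.3612)
after link 6: o_6 = (-4.0024, -8.0401, 14.6913)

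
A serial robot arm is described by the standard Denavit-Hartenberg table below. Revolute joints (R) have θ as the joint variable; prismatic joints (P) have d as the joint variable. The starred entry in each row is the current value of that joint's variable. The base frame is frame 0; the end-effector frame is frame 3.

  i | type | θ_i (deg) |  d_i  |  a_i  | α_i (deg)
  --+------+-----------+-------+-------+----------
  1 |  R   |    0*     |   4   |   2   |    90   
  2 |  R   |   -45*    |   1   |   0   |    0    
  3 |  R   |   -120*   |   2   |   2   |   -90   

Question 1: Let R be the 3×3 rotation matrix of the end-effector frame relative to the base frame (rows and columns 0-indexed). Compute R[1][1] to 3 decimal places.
1.000

End-effector y-axis (col 1 of R) = (0.0000,1.0000,-0.0000)
R[1][1] = 1.0000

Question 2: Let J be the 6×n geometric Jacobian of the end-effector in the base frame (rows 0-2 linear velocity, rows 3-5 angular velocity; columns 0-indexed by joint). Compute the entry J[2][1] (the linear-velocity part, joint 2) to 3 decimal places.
axis z_1 = (0.0000,-1.0000,0.0000); lever o_n−o_1 = (-1.9319,-3.0000,-0.5176)
cross product → J_v[:, 1] = (0.5176,-0.0000,-1.9319)
J_ω[:, 1] = z_1
entry J[2][1] = -1.9319

-1.932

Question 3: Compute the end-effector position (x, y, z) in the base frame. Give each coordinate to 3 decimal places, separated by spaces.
after link 1: o_1 = (2.0000, 0.0000, 4.0000)
after link 2: o_2 = (2.0000, -1.0000, 4.0000)
after link 3: o_3 = (0.0681, -3.0000, 3.4824)

0.068 -3.000 3.482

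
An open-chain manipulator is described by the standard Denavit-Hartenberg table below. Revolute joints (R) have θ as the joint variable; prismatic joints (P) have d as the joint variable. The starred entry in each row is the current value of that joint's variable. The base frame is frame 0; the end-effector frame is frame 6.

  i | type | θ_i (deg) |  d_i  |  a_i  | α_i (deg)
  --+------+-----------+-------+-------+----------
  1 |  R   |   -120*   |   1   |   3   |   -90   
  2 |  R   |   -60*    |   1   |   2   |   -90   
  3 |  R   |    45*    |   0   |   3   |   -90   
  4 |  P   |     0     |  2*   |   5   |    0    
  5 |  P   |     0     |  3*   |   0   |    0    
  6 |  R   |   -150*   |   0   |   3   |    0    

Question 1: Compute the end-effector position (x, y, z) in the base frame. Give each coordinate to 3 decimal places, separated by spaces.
after link 1: o_1 = (-1.5000, -2.5981, 1.0000)
after link 2: o_2 = (-1.1340, -3.9641, 2.7321)
after link 3: o_3 = (-3.5014, -3.8220, 4.5692)
after link 4: o_4 = (-8.3184, -2.2657, 6.4063)
after link 5: o_5 = (-9.6251, -0.2865, 4.5692)
after link 6: o_6 = (-8.2244, -1.5345, 2.2282)

-8.224 -1.535 2.228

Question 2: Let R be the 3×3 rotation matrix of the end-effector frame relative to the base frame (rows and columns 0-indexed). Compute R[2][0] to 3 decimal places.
-0.780

End-effector x-axis (col 0 of R) = (0.4669,-0.4160,-0.7803)
R[2][0] = -0.7803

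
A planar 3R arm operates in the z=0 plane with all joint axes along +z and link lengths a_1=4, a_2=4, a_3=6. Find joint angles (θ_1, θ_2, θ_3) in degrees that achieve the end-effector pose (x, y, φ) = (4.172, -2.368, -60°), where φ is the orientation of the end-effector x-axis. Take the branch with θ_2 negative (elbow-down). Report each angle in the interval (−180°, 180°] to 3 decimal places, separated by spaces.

134.991 -135.001 -59.990

wrist centre = target − a_3·(cos φ, sin φ) = (1.1720, 2.8282)
cos θ_2 = (9.3720−4²−4²)/(2·4·4) = -0.7071; θ_2 = -135.0014° (elbow-down)
β = atan2(2.8282,1.1720) = 67.4906°; ψ = atan2(-2.8284,1.1715) = -67.5007°
θ_1 = β − ψ = 134.9913°
θ_3 = φ − θ_1 − θ_2 = -59.9899° (wrapped to (-180°,180°])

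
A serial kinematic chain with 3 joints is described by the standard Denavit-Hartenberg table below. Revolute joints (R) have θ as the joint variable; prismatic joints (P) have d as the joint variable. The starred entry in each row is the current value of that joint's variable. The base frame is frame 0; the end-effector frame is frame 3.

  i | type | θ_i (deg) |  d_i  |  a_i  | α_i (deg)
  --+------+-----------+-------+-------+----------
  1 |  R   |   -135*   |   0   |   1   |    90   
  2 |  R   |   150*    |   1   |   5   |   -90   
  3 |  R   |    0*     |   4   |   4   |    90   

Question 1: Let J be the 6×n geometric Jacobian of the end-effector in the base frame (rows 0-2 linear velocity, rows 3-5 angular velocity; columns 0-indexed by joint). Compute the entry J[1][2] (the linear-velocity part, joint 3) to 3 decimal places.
-2.828

axis z_2 = (0.3536,0.3536,-0.8660); lever o_n−o_2 = (3.8637,3.8637,-1.4641)
cross product → J_v[:, 2] = (2.8284,-2.8284,-0.0000)
J_ω[:, 2] = z_2
entry J[1][2] = -2.8284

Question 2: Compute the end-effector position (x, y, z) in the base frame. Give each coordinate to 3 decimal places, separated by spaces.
after link 1: o_1 = (-0.7071, -0.7071, 0.0000)
after link 2: o_2 = (1.6476, 3.0619, 2.5000)
after link 3: o_3 = (5.5114, 6.9256, 1.0359)

5.511 6.926 1.036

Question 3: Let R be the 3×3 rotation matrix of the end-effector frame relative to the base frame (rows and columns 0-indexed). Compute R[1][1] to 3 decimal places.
0.354

End-effector y-axis (col 1 of R) = (0.3536,0.3536,-0.8660)
R[1][1] = 0.3536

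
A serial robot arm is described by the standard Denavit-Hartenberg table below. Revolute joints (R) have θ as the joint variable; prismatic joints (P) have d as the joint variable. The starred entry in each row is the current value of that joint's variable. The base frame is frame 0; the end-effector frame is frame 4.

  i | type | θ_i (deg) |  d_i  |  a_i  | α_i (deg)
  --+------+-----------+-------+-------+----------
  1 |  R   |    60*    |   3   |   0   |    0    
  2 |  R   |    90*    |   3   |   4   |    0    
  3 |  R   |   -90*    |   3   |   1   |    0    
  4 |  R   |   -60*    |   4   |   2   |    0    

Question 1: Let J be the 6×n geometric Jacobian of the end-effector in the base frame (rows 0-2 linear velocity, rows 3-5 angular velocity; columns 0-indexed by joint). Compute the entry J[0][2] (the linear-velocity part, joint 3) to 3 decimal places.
axis z_2 = (0.0000,0.0000,1.0000); lever o_n−o_2 = (2.5000,0.8660,7.0000)
cross product → J_v[:, 2] = (-0.8660,2.5000,0.0000)
J_ω[:, 2] = z_2
entry J[0][2] = -0.8660

-0.866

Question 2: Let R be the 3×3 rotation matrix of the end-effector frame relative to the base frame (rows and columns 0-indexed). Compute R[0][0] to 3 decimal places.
End-effector x-axis (col 0 of R) = (1.0000,0.0000,0.0000)
R[0][0] = 1.0000

1.000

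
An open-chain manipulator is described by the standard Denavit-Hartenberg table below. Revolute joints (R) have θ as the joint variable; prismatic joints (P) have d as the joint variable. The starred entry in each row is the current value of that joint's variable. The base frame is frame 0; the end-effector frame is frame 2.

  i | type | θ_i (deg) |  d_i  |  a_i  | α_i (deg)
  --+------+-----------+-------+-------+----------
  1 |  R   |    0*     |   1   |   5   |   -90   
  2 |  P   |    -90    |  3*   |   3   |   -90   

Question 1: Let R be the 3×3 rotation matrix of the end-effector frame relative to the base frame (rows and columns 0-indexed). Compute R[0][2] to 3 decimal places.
End-effector z-axis (col 2 of R) = (1.0000,0.0000,-0.0000)
R[0][2] = 1.0000

1.000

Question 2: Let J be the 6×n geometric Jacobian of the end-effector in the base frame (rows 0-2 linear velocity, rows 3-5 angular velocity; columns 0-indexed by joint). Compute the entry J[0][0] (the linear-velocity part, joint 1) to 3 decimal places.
-3.000

axis z_0 = ẑ; lever o_n−o_0 = (5.0000,3.0000,4.0000)
cross product → J_v[:, 0] = (-3.0000,5.0000,0.0000)
J_ω[:, 0] = z_0
entry J[0][0] = -3.0000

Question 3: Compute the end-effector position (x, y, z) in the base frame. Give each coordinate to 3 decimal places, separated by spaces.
after link 1: o_1 = (5.0000, 0.0000, 1.0000)
after link 2: o_2 = (5.0000, 3.0000, 4.0000)

5.000 3.000 4.000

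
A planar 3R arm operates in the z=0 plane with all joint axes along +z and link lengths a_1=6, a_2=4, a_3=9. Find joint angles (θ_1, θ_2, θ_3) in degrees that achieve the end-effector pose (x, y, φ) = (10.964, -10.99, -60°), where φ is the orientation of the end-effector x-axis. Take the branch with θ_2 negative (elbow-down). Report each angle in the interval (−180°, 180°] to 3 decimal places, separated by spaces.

wrist centre = target − a_3·(cos φ, sin φ) = (6.4640, -3.1958)
cos θ_2 = (51.9963−6²−4²)/(2·6·4) = -0.0001; θ_2 = -90.0045° (elbow-down)
β = atan2(-3.1958,6.4640) = -26.3076°; ψ = atan2(-4.0000,5.9997) = -33.6914°
θ_1 = β − ψ = 7.3839°
θ_3 = φ − θ_1 − θ_2 = 22.6206° (wrapped to (-180°,180°])

7.384 -90.004 22.621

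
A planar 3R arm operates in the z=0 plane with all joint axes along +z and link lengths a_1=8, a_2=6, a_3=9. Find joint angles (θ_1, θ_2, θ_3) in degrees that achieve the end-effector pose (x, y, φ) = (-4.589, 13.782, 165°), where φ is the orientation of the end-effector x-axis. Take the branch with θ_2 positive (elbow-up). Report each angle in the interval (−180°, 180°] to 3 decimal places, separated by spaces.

wrist centre = target − a_3·(cos φ, sin φ) = (4.1043, 11.4526)
cos θ_2 = (148.0082−8²−6²)/(2·8·6) = 0.5001; θ_2 = 59.9943° (elbow-up)
β = atan2(11.4526,4.1043) = 70.2836°; ψ = atan2(5.1959,11.0005) = 25.2827°
θ_1 = β − ψ = 45.0009°
θ_3 = φ − θ_1 − θ_2 = 60.0048° (wrapped to (-180°,180°])

45.001 59.994 60.005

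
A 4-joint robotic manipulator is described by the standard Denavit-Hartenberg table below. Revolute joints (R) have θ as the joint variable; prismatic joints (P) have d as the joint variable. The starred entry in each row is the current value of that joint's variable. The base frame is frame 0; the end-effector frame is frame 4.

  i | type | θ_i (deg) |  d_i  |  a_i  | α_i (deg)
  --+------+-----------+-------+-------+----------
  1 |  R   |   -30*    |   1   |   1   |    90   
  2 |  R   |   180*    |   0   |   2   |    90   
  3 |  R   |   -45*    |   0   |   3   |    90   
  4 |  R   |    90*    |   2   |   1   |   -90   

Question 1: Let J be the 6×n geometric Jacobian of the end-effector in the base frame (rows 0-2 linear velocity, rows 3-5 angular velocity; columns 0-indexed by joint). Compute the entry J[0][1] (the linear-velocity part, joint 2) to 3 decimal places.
-0.866

axis z_1 = (-0.5000,-0.8660,0.0000); lever o_n−o_1 = (-0.5767,4.4154,1.0000)
cross product → J_v[:, 1] = (-0.8660,0.5000,-2.7071)
J_ω[:, 1] = z_1
entry J[0][1] = -0.8660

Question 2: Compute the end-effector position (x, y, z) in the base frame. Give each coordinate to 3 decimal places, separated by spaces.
0.289 3.915 2.000

after link 1: o_1 = (0.8660, -0.5000, 1.0000)
after link 2: o_2 = (-0.8660, 0.5000, 1.0000)
after link 3: o_3 = (-1.6425, 3.3978, 1.0000)
after link 4: o_4 = (0.2894, 3.9154, 2.0000)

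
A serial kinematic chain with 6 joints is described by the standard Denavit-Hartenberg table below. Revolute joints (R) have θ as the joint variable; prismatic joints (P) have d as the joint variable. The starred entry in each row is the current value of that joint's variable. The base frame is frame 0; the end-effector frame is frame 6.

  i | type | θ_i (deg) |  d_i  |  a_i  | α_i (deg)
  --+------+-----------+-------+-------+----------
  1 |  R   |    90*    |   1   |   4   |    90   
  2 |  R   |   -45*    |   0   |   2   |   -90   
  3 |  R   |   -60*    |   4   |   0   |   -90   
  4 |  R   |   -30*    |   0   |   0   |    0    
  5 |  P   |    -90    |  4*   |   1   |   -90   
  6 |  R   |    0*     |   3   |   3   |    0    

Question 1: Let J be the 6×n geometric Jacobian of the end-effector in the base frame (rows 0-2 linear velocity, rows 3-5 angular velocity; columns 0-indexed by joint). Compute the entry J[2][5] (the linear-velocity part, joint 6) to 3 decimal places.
1.837

axis z_5 = (0.7500,0.6597,0.0474); lever o_n−o_5 = (0.9510,3.2860,2.5095)
cross product → J_v[:, 5] = (1.5000,-1.8371,1.8371)
J_ω[:, 5] = z_5
entry J[2][5] = 1.8371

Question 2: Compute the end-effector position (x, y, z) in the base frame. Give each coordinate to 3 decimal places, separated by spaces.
-1.482 14.414 3.263

after link 1: o_1 = (0.0000, 4.0000, 1.0000)
after link 2: o_2 = (0.0000, 5.4142, -0.4142)
after link 3: o_3 = (0.0000, 8.2426, 2.4142)
after link 4: o_4 = (0.0000, 8.2426, 2.4142)
after link 5: o_5 = (-2.4330, 11.1277, 0.7539)
after link 6: o_6 = (-1.4821, 14.4137, 3.2634)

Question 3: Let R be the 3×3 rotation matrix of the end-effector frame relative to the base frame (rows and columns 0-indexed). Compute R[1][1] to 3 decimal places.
-0.612

End-effector y-axis (col 1 of R) = (0.5000,-0.6124,0.6124)
R[1][1] = -0.6124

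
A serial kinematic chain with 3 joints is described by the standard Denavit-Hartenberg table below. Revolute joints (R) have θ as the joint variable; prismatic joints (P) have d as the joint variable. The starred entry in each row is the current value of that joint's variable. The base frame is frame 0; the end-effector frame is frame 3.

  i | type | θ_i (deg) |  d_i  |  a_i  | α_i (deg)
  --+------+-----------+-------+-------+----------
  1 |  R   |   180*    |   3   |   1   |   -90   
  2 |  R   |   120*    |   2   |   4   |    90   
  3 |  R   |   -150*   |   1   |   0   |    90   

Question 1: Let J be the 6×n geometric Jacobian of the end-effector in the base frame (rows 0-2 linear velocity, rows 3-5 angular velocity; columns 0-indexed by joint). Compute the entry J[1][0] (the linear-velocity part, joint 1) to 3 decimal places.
axis z_0 = ẑ; lever o_n−o_0 = (0.1340,-2.0000,-0.9641)
cross product → J_v[:, 0] = (2.0000,0.1340,-0.0000)
J_ω[:, 0] = z_0
entry J[1][0] = 0.1340

0.134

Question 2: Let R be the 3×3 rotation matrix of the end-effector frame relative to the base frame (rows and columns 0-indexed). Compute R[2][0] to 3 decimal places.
0.750

End-effector x-axis (col 0 of R) = (-0.4330,0.5000,0.7500)
R[2][0] = 0.7500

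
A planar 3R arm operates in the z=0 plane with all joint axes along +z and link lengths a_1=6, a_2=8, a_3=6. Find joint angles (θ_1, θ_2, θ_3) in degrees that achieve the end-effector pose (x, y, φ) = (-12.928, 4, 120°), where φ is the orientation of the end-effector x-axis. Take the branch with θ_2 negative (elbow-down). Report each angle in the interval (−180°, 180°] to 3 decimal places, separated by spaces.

-119.998 -90.002 -29.999

wrist centre = target − a_3·(cos φ, sin φ) = (-9.9280, -1.1962)
cos θ_2 = (99.9960−6²−8²)/(2·6·8) = -0.0000; θ_2 = -90.0024° (elbow-down)
β = atan2(-1.1962,-9.9280) = -173.1300°; ψ = atan2(-8.0000,5.9997) = -53.1316°
θ_1 = β − ψ = -119.9983°
θ_3 = φ − θ_1 − θ_2 = -29.9993° (wrapped to (-180°,180°])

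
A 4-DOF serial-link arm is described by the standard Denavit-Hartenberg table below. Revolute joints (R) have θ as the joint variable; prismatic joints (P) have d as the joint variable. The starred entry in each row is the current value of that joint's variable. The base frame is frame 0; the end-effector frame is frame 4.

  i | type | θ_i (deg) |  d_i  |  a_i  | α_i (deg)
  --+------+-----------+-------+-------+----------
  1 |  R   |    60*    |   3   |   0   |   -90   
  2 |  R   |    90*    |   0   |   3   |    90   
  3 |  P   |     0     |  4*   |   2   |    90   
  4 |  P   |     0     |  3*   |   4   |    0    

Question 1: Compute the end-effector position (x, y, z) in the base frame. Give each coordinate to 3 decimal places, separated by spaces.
4.598 1.964 -6.000

after link 1: o_1 = (0.0000, 0.0000, 3.0000)
after link 2: o_2 = (-0.0000, 0.0000, 0.0000)
after link 3: o_3 = (2.0000, 3.4641, -2.0000)
after link 4: o_4 = (4.5981, 1.9641, -6.0000)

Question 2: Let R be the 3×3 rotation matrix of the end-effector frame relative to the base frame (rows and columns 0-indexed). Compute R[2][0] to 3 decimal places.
End-effector x-axis (col 0 of R) = (-0.0000,0.0000,-1.0000)
R[2][0] = -1.0000

-1.000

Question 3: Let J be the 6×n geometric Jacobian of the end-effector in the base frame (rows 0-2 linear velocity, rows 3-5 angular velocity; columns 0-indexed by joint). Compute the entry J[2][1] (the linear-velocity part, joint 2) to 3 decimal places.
-4.000

axis z_1 = (-0.8660,0.5000,0.0000); lever o_n−o_1 = (4.5981,1.9641,-9.0000)
cross product → J_v[:, 1] = (-4.5000,-7.7942,-4.0000)
J_ω[:, 1] = z_1
entry J[2][1] = -4.0000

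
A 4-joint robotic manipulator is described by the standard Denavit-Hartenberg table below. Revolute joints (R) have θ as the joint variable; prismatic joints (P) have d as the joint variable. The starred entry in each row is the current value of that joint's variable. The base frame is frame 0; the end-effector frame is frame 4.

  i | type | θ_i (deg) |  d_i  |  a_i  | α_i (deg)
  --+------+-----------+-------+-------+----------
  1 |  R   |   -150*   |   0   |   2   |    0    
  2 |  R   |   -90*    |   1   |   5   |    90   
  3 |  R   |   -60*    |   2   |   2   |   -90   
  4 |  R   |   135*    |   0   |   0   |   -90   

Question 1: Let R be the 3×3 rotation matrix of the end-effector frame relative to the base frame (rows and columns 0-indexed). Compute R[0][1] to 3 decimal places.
0.433

End-effector y-axis (col 1 of R) = (0.4330,-0.7500,-0.5000)
R[0][1] = 0.4330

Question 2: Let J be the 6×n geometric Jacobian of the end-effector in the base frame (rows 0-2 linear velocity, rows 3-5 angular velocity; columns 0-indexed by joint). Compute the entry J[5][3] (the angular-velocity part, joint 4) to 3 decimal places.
axis z_3 = (-0.4330,0.7500,0.5000); lever o_n−o_3 = (0.0000,0.0000,0.0000)
cross product → J_v[:, 3] = (0.0000,0.0000,-0.0000)
J_ω[:, 3] = z_3
entry J[5][3] = 0.5000

0.500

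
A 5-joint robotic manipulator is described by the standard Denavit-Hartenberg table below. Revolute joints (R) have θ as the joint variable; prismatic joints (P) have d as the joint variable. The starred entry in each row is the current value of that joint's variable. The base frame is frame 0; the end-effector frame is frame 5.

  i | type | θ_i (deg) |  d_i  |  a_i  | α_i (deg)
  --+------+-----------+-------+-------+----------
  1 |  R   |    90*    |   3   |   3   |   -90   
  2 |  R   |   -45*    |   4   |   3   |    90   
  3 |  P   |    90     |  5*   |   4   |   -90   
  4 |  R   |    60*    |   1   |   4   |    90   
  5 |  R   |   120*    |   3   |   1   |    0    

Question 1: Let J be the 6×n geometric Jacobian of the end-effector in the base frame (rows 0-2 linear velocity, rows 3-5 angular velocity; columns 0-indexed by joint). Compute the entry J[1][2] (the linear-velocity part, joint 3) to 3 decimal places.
-0.707

prismatic axis z_2 = (-0.0000,-0.7071,0.7071)
J_v[:, 2] = z_2; J_ω[:, 2] = (0,0,0)
entry J[1][2] = -0.7071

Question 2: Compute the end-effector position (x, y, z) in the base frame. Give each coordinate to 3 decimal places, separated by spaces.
after link 1: o_1 = (0.0000, 3.0000, 3.0000)
after link 2: o_2 = (-4.0000, 5.1213, 5.1213)
after link 3: o_3 = (-8.0000, 1.5858, 8.6569)
after link 4: o_4 = (-10.0000, 3.3282, 5.5003)
after link 5: o_5 = (-12.3481, 1.3490, 6.2547)

-12.348 1.349 6.255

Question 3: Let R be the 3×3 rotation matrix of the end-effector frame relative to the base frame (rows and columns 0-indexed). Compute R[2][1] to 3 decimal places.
0.884

End-effector y-axis (col 1 of R) = (0.4330,-0.1768,0.8839)
R[2][1] = 0.8839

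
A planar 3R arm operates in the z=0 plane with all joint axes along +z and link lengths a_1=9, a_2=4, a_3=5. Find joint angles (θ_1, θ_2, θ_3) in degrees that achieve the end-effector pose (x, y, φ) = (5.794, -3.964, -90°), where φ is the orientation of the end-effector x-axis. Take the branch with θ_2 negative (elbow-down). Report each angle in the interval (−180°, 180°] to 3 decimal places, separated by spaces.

wrist centre = target − a_3·(cos φ, sin φ) = (5.7940, 1.0360)
cos θ_2 = (34.6437−9²−4²)/(2·9·4) = -0.8661; θ_2 = -150.0039° (elbow-down)
β = atan2(1.0360,5.7940) = 10.1377°; ψ = atan2(-1.9998,5.5358) = -19.8620°
θ_1 = β − ψ = 29.9997°
θ_3 = φ − θ_1 − θ_2 = 30.0042° (wrapped to (-180°,180°])

30.000 -150.004 30.004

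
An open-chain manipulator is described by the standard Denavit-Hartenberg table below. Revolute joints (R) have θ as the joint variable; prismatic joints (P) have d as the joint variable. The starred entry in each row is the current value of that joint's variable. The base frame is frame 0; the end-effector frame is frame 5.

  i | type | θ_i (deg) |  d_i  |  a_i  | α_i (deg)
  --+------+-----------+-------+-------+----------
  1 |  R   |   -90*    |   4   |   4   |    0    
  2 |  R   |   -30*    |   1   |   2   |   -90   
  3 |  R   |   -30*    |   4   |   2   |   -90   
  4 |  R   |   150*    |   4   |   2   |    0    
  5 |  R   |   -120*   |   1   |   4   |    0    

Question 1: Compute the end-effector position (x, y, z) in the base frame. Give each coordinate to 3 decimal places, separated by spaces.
after link 1: o_1 = (0.0000, -4.0000, 4.0000)
after link 2: o_2 = (-1.0000, -5.7321, 5.0000)
after link 3: o_3 = (1.5981, -9.2321, 6.0000)
after link 4: o_4 = (0.4821, -9.1651, 1.6699)
after link 5: o_5 = (-3.0000, -11.1962, 2.5359)

-3.000 -11.196 2.536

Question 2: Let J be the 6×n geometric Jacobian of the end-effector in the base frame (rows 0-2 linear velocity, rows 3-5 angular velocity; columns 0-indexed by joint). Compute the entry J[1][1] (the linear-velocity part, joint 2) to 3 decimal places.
axis z_1 = (0.0000,0.0000,1.0000); lever o_n−o_1 = (-3.0000,-7.1962,-1.4641)
cross product → J_v[:, 1] = (7.1962,-3.0000,0.0000)
J_ω[:, 1] = z_1
entry J[1][1] = -3.0000

-3.000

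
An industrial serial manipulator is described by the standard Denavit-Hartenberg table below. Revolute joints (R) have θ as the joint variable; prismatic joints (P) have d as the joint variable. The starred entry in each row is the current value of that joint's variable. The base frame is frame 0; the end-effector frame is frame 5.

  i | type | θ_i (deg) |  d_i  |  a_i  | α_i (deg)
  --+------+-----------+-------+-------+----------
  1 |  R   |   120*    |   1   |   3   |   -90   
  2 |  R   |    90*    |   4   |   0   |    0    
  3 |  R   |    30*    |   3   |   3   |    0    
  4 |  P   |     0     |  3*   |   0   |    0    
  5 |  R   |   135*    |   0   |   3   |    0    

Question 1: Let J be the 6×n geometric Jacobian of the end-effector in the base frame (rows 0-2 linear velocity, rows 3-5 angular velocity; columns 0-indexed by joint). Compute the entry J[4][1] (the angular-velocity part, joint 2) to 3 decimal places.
axis z_1 = (-0.8660,-0.5000,0.0000); lever o_n−o_1 = (-7.5220,-6.9715,0.2997)
cross product → J_v[:, 1] = (-0.1499,0.2595,2.2765)
J_ω[:, 1] = z_1
entry J[4][1] = -0.5000

-0.500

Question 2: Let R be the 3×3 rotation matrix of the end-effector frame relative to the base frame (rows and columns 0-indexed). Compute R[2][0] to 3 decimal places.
End-effector x-axis (col 0 of R) = (0.1294,-0.2241,0.9659)
R[2][0] = 0.9659

0.966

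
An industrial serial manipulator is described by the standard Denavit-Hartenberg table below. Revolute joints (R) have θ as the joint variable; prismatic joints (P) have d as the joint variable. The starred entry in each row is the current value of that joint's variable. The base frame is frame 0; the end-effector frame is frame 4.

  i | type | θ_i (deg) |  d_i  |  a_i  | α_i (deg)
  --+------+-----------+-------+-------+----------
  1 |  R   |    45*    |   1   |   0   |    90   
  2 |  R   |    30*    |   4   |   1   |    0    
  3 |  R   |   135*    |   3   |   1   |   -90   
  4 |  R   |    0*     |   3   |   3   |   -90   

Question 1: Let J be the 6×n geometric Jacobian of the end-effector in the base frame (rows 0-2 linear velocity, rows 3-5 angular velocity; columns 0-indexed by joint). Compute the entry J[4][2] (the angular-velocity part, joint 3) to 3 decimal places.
-0.707

axis z_2 = (0.7071,-0.7071,0.0000); lever o_n−o_2 = (-1.1598,-5.4024,-1.8625)
cross product → J_v[:, 2] = (1.3170,1.3170,-4.6402)
J_ω[:, 2] = z_2
entry J[4][2] = -0.7071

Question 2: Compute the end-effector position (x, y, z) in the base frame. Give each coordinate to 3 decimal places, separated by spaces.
after link 1: o_1 = (0.0000, 0.0000, 1.0000)
after link 2: o_2 = (3.4408, -2.2161, 1.5000)
after link 3: o_3 = (4.8791, -5.0204, 1.7588)
after link 4: o_4 = (2.2810, -7.6185, -0.3625)

2.281 -7.618 -0.363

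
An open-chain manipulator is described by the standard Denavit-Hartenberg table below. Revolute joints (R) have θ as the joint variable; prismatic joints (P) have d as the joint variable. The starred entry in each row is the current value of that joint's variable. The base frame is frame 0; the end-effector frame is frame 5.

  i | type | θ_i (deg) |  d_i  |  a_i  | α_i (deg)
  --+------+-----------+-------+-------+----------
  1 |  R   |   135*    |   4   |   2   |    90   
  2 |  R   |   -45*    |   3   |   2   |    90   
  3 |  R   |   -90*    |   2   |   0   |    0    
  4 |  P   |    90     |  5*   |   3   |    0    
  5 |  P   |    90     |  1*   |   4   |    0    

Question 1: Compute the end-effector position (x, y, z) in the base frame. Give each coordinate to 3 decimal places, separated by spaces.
after link 1: o_1 = (-1.4142, 1.4142, 4.0000)
after link 2: o_2 = (-0.2929, 4.5355, 2.5858)
after link 3: o_3 = (0.7071, 3.5355, 1.1716)
after link 4: o_4 = (1.7071, 2.5355, -4.4853)
after link 5: o_5 = (5.0355, 4.8640, -5.1924)

5.036 4.864 -5.192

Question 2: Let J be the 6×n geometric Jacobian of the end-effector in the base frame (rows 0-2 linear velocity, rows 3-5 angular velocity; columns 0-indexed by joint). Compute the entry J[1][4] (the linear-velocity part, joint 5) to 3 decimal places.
prismatic axis z_4 = (0.5000,-0.5000,-0.7071)
J_v[:, 4] = z_4; J_ω[:, 4] = (0,0,0)
entry J[1][4] = -0.5000

-0.500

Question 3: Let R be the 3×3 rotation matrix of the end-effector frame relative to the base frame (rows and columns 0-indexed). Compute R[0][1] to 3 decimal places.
End-effector y-axis (col 1 of R) = (0.5000,-0.5000,0.7071)
R[0][1] = 0.5000

0.500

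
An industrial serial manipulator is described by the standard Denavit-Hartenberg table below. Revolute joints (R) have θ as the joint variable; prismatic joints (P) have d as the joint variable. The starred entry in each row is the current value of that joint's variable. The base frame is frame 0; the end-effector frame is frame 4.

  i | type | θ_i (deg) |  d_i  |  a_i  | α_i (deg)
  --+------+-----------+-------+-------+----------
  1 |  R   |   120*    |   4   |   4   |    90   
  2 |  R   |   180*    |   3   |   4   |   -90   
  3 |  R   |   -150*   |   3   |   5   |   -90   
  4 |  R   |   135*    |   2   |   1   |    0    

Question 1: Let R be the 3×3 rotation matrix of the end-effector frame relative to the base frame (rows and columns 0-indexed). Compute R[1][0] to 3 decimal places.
End-effector x-axis (col 0 of R) = (-0.0000,-0.7071,0.7071)
R[1][0] = -0.7071

-0.707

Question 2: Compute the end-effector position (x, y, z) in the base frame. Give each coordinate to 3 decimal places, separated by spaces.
after link 1: o_1 = (-2.0000, 3.4641, 4.0000)
after link 2: o_2 = (2.5981, 1.5000, 4.0000)
after link 3: o_3 = (2.5981, 6.5000, 1.0000)
after link 4: o_4 = (4.5981, 5.7929, 1.7071)

4.598 5.793 1.707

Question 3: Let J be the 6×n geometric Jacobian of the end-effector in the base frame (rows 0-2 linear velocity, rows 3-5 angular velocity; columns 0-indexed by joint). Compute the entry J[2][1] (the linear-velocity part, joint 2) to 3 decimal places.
axis z_1 = (0.8660,0.5000,0.0000); lever o_n−o_1 = (6.5981,2.3288,-2.2929)
cross product → J_v[:, 1] = (-1.1464,1.9857,-1.2822)
J_ω[:, 1] = z_1
entry J[2][1] = -1.2822

-1.282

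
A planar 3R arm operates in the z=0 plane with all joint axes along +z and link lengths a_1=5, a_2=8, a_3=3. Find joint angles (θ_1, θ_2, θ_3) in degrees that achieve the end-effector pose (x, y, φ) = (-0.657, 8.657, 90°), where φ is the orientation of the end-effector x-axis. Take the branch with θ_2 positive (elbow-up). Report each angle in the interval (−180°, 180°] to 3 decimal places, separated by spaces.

0.003 134.998 -45.001

wrist centre = target − a_3·(cos φ, sin φ) = (-0.6570, 5.6570)
cos θ_2 = (32.4333−5²−8²)/(2·5·8) = -0.7071; θ_2 = 134.9981° (elbow-up)
β = atan2(5.6570,-0.6570) = 96.6246°; ψ = atan2(5.6570,-0.6567) = 96.6213°
θ_1 = β − ψ = 0.0033°
θ_3 = φ − θ_1 − θ_2 = -45.0015° (wrapped to (-180°,180°])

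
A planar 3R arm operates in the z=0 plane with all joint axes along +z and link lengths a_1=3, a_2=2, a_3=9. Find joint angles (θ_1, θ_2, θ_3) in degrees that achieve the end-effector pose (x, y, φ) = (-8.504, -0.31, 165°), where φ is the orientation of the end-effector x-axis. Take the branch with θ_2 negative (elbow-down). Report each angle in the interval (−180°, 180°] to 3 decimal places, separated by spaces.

-45.005 -119.988 -30.006

wrist centre = target − a_3·(cos φ, sin φ) = (0.1893, -2.6394)
cos θ_2 = (7.0021−3²−2²)/(2·3·2) = -0.4998; θ_2 = -119.9883° (elbow-down)
β = atan2(-2.6394,0.1893) = -85.8970°; ψ = atan2(-1.7323,2.0004) = -40.8917°
θ_1 = β − ψ = -45.0053°
θ_3 = φ − θ_1 − θ_2 = -30.0065° (wrapped to (-180°,180°])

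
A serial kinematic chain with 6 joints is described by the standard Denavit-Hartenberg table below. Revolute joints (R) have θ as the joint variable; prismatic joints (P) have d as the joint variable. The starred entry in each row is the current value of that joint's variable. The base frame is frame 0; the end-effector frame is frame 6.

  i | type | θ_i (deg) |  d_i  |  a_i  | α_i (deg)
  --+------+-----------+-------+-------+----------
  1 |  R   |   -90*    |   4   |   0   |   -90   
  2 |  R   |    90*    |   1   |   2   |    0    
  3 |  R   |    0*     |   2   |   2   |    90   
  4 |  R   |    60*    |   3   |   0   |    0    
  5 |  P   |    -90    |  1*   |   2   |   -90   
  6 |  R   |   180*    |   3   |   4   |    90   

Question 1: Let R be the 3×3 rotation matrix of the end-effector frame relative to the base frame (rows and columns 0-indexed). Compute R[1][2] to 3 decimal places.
End-effector z-axis (col 2 of R) = (-0.0000,1.0000,-0.0000)
R[1][2] = 1.0000

1.000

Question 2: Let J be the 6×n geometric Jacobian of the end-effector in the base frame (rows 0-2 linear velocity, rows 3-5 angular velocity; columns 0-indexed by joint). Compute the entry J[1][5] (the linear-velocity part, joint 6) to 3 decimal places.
-4.000

axis z_5 = (0.8660,0.0000,-0.5000); lever o_n−o_5 = (4.5981,0.0000,1.9641)
cross product → J_v[:, 5] = (0.0000,-4.0000,0.0000)
J_ω[:, 5] = z_5
entry J[1][5] = -4.0000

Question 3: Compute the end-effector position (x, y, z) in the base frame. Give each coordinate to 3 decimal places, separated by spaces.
after link 1: o_1 = (0.0000, 0.0000, 4.0000)
after link 2: o_2 = (1.0000, -0.0000, 2.0000)
after link 3: o_3 = (3.0000, -0.0000, 0.0000)
after link 4: o_4 = (3.0000, -3.0000, 0.0000)
after link 5: o_5 = (2.0000, -4.0000, -1.7321)
after link 6: o_6 = (6.5981, -4.0000, 0.2321)

6.598 -4.000 0.232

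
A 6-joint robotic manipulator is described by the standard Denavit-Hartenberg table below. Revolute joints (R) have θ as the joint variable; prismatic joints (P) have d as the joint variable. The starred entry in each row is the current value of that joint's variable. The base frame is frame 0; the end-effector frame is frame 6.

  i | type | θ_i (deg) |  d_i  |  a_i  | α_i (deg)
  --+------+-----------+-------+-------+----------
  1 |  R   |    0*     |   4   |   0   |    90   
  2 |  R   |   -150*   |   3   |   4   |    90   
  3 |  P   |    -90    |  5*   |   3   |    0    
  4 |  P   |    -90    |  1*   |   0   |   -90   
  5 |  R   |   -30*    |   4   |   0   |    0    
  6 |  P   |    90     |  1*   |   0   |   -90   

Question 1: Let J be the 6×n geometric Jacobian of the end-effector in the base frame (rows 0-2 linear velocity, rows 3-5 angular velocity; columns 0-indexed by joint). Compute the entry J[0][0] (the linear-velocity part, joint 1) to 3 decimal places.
axis z_0 = ẑ; lever o_n−o_0 = (-6.4641,5.0000,7.1962)
cross product → J_v[:, 0] = (-5.0000,-6.4641,0.0000)
J_ω[:, 0] = z_0
entry J[0][0] = -5.0000

-5.000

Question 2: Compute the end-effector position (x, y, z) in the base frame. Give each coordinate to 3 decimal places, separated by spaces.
after link 1: o_1 = (0.0000, 0.0000, 4.0000)
after link 2: o_2 = (-3.4641, -3.0000, 2.0000)
after link 3: o_3 = (-5.9641, -0.0000, 6.3301)
after link 4: o_4 = (-6.4641, -0.0000, 7.1962)
after link 5: o_5 = (-6.4641, 4.0000, 7.1962)
after link 6: o_6 = (-6.4641, 5.0000, 7.1962)

-6.464 5.000 7.196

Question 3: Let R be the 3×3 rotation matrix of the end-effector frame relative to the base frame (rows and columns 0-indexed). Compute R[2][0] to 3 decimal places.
-0.500

End-effector x-axis (col 0 of R) = (0.8660,0.0000,-0.5000)
R[2][0] = -0.5000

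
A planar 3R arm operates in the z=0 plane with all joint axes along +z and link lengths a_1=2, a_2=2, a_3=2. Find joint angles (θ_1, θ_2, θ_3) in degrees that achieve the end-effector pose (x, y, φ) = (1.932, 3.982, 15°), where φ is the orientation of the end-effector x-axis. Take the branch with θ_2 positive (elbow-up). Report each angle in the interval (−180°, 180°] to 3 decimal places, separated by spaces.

wrist centre = target − a_3·(cos φ, sin φ) = (0.0001, 3.4644)
cos θ_2 = (12.0018−2²−2²)/(2·2·2) = 0.5002; θ_2 = 59.9851° (elbow-up)
β = atan2(3.4644,0.0001) = 89.9975°; ψ = atan2(1.7318,3.0005) = 29.9925°
θ_1 = β − ψ = 60.0050°
θ_3 = φ − θ_1 − θ_2 = -104.9901° (wrapped to (-180°,180°])

60.005 59.985 -104.990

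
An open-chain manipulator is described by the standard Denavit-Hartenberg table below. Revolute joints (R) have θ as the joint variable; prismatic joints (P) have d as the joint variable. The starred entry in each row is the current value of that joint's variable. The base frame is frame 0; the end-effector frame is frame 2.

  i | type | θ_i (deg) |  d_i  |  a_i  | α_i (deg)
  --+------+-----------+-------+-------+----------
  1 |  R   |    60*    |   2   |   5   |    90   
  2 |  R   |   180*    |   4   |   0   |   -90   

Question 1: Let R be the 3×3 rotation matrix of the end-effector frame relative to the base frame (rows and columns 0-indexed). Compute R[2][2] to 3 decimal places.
End-effector z-axis (col 2 of R) = (0.0000,-0.0000,-1.0000)
R[2][2] = -1.0000

-1.000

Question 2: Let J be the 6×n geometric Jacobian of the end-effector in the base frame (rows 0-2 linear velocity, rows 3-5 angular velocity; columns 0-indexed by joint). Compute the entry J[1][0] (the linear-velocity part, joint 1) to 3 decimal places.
5.964

axis z_0 = ẑ; lever o_n−o_0 = (5.9641,2.3301,2.0000)
cross product → J_v[:, 0] = (-2.3301,5.9641,0.0000)
J_ω[:, 0] = z_0
entry J[1][0] = 5.9641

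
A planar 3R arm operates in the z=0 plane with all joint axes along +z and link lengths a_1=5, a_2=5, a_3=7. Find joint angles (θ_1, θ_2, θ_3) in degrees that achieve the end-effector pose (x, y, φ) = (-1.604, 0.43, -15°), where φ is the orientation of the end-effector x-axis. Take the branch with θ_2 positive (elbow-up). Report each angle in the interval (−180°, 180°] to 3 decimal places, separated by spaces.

135.003 59.991 150.006

wrist centre = target − a_3·(cos φ, sin φ) = (-8.3655, 2.2417)
cos θ_2 = (75.0066−5²−5²)/(2·5·5) = 0.5001; θ_2 = 59.9912° (elbow-up)
β = atan2(2.2417,-8.3655) = 164.9987°; ψ = atan2(4.3297,7.5007) = 29.9956°
θ_1 = β − ψ = 135.0031°
θ_3 = φ − θ_1 − θ_2 = 150.0057° (wrapped to (-180°,180°])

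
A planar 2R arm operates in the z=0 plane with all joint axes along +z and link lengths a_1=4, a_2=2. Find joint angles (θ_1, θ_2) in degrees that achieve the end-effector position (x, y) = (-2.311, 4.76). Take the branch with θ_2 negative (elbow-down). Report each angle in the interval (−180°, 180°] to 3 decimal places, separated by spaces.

cos θ_2 = (27.9983−4²−2²)/(2·4·2) = 0.4999; θ_2 = -60.0069° (elbow-down)
β = atan2(4.7600,-2.3110) = 115.8968°; ψ = atan2(-1.7322,4.9998) = -19.1086°
θ_1 = β − ψ = 135.0054°

135.005 -60.007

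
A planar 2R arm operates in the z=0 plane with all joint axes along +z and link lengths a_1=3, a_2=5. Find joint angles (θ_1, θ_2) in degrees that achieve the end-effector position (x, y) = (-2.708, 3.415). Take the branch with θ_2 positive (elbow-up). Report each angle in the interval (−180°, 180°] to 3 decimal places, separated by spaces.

cos θ_2 = (18.9955−3²−5²)/(2·3·5) = -0.5002; θ_2 = 120.0099° (elbow-up)
β = atan2(3.4150,-2.7080) = 128.4134°; ψ = atan2(4.3297,0.4992) = 83.4224°
θ_1 = β − ψ = 44.9910°

44.991 120.010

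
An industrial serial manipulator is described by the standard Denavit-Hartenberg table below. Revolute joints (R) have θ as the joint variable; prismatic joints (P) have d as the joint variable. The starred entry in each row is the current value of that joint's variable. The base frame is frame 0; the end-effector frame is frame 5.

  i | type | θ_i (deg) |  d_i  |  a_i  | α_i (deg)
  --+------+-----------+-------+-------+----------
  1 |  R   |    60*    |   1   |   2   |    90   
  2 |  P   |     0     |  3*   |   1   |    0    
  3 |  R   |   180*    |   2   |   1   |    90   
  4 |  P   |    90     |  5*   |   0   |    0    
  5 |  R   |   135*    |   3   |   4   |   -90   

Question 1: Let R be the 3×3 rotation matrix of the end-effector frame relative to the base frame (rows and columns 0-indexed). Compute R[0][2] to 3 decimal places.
End-effector z-axis (col 2 of R) = (-0.9659,-0.2588,0.0000)
R[0][2] = -0.9659

-0.966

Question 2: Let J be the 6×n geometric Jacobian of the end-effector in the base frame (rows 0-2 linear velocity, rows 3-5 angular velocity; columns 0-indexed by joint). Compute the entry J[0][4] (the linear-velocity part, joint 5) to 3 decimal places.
axis z_4 = (0.0000,0.0000,1.0000); lever o_n−o_4 = (-1.0353,3.8637,3.0000)
cross product → J_v[:, 4] = (-3.8637,-1.0353,0.0000)
J_ω[:, 4] = z_4
entry J[0][4] = -3.8637

-3.864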